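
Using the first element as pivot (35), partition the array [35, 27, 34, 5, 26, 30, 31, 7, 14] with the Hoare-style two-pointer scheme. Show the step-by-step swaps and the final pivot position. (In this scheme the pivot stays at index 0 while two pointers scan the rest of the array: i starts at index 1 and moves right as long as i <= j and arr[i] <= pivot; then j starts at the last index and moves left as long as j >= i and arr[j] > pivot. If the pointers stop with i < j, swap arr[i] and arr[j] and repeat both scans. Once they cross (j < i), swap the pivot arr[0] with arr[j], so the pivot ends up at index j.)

Hoare-style two-pointer partition with pivot = 35:

Initial array: [35, 27, 34, 5, 26, 30, 31, 7, 14]

Pointers start at i = 1, j = 8.
i ends at 9, j ends at 8: the pointers have crossed (j < i), so scanning stops.

Swap pivot arr[0] with arr[8] to place pivot at position 8: [14, 27, 34, 5, 26, 30, 31, 7, 35]
Pivot position: 8

After partitioning with pivot 35, the array becomes [14, 27, 34, 5, 26, 30, 31, 7, 35]. The pivot is placed at index 8. All elements to the left of the pivot are <= 35, and all elements to the right are > 35.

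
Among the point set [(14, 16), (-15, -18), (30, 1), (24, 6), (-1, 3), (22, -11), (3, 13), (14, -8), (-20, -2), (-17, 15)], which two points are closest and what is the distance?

Computing all pairwise distances among 10 points:

d((14, 16), (-15, -18)) = 44.6878
d((14, 16), (30, 1)) = 21.9317
d((14, 16), (24, 6)) = 14.1421
d((14, 16), (-1, 3)) = 19.8494
d((14, 16), (22, -11)) = 28.1603
d((14, 16), (3, 13)) = 11.4018
d((14, 16), (14, -8)) = 24.0
d((14, 16), (-20, -2)) = 38.4708
d((14, 16), (-17, 15)) = 31.0161
d((-15, -18), (30, 1)) = 48.8467
d((-15, -18), (24, 6)) = 45.793
d((-15, -18), (-1, 3)) = 25.2389
d((-15, -18), (22, -11)) = 37.6563
d((-15, -18), (3, 13)) = 35.8469
d((-15, -18), (14, -8)) = 30.6757
d((-15, -18), (-20, -2)) = 16.7631
d((-15, -18), (-17, 15)) = 33.0606
d((30, 1), (24, 6)) = 7.8102 <-- minimum
d((30, 1), (-1, 3)) = 31.0644
d((30, 1), (22, -11)) = 14.4222
d((30, 1), (3, 13)) = 29.5466
d((30, 1), (14, -8)) = 18.3576
d((30, 1), (-20, -2)) = 50.0899
d((30, 1), (-17, 15)) = 49.0408
d((24, 6), (-1, 3)) = 25.1794
d((24, 6), (22, -11)) = 17.1172
d((24, 6), (3, 13)) = 22.1359
d((24, 6), (14, -8)) = 17.2047
d((24, 6), (-20, -2)) = 44.7214
d((24, 6), (-17, 15)) = 41.9762
d((-1, 3), (22, -11)) = 26.9258
d((-1, 3), (3, 13)) = 10.7703
d((-1, 3), (14, -8)) = 18.6011
d((-1, 3), (-20, -2)) = 19.6469
d((-1, 3), (-17, 15)) = 20.0
d((22, -11), (3, 13)) = 30.6105
d((22, -11), (14, -8)) = 8.544
d((22, -11), (-20, -2)) = 42.9535
d((22, -11), (-17, 15)) = 46.8722
d((3, 13), (14, -8)) = 23.7065
d((3, 13), (-20, -2)) = 27.4591
d((3, 13), (-17, 15)) = 20.0998
d((14, -8), (-20, -2)) = 34.5254
d((14, -8), (-17, 15)) = 38.6005
d((-20, -2), (-17, 15)) = 17.2627

Closest pair: (30, 1) and (24, 6) with distance 7.8102

The closest pair is (30, 1) and (24, 6) with Euclidean distance 7.8102. For 10 points, brute-force pairwise comparison is shown above. For large n, the divide-and-conquer algorithm (sort by x, recurse on halves, check the dividing strip) achieves O(n log n).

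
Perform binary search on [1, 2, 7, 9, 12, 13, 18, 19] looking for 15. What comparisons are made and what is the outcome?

Binary search for 15 in [1, 2, 7, 9, 12, 13, 18, 19]:

lo=0, hi=7, mid=3, arr[mid]=9 -> 9 < 15, search right half
lo=4, hi=7, mid=5, arr[mid]=13 -> 13 < 15, search right half
lo=6, hi=7, mid=6, arr[mid]=18 -> 18 > 15, search left half
lo=6 > hi=5, target 15 not found

Binary search determines that 15 is not in the array after 3 comparisons. The search space was exhausted without finding the target.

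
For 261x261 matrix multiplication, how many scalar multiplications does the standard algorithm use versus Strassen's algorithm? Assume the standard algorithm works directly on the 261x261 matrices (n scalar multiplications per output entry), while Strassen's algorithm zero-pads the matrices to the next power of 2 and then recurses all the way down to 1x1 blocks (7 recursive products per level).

Matrix multiplication for 261x261 matrices:

Strassen's algorithm requires power-of-2 dimensions. Pad 261x261 to 512x512 (next power of 2).

Standard algorithm: 261^3 = 17779581 multiplications
Strassen's algorithm: 7^(log2(512)) = 7^9 = 40353607 multiplications
Difference: 17779581 - 40353607 = -22574026 (Strassen uses MORE here due to padding overhead — for small or just-over-power-of-2 n, padding can outweigh the per-level savings)

Standard: 17779581 multiplications (261^3). Strassen: 40353607 multiplications (7^9, after padding to 512x512). Strassen reduces 8 recursive multiplications to 7 at each level.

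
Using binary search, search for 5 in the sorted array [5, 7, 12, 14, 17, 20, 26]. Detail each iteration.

Binary search for 5 in [5, 7, 12, 14, 17, 20, 26]:

lo=0, hi=6, mid=3, arr[mid]=14 -> 14 > 5, search left half
lo=0, hi=2, mid=1, arr[mid]=7 -> 7 > 5, search left half
lo=0, hi=0, mid=0, arr[mid]=5 -> Found target at index 0!

Binary search finds 5 at index 0 after 3 comparisons. The search repeatedly halves the search space by comparing with the middle element.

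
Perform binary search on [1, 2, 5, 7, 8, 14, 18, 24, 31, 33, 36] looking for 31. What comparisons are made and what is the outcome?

Binary search for 31 in [1, 2, 5, 7, 8, 14, 18, 24, 31, 33, 36]:

lo=0, hi=10, mid=5, arr[mid]=14 -> 14 < 31, search right half
lo=6, hi=10, mid=8, arr[mid]=31 -> Found target at index 8!

Binary search finds 31 at index 8 after 2 comparisons. The search repeatedly halves the search space by comparing with the middle element.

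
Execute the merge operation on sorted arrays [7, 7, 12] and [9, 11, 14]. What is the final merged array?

Merging process:

Compare 7 vs 9: take 7 from left. Merged: [7]
Compare 7 vs 9: take 7 from left. Merged: [7, 7]
Compare 12 vs 9: take 9 from right. Merged: [7, 7, 9]
Compare 12 vs 11: take 11 from right. Merged: [7, 7, 9, 11]
Compare 12 vs 14: take 12 from left. Merged: [7, 7, 9, 11, 12]
Append remaining from right: [14]. Merged: [7, 7, 9, 11, 12, 14]

Final merged array: [7, 7, 9, 11, 12, 14]
Total comparisons: 5

The merged array is [7, 7, 9, 11, 12, 14], requiring 5 comparisons. The merge step runs in O(n) time where n is the total number of elements.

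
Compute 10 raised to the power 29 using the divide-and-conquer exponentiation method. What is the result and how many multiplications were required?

Computing 10^29 by squaring (build up from 10^1; each line after the first costs one multiplication):

10^1 = 10
10^2 = (10^1)^2 = 10^2 = 100
10^3 = 10 * 10^2 = 10 * 100 = 1000
10^6 = (10^3)^2 = 1000^2 = 1000000
10^7 = 10 * 10^6 = 10 * 1000000 = 10000000
10^14 = (10^7)^2 = 10000000^2 = 100000000000000
10^28 = (10^14)^2 = 100000000000000^2 = 10000000000000000000000000000
10^29 = 10 * 10^28 = 10 * 10000000000000000000000000000 = 100000000000000000000000000000

Result: 100000000000000000000000000000
Multiplications needed: 7 (7 lines after 10^1)

10^29 = 100000000000000000000000000000. Using exponentiation by squaring, this requires 7 multiplications. The key idea: if the exponent is even, square the half-power; if odd, multiply by the base once.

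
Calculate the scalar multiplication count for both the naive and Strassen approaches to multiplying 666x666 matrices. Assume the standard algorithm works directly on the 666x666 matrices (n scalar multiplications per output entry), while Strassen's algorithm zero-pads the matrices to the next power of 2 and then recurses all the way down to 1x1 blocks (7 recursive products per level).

Matrix multiplication for 666x666 matrices:

Strassen's algorithm requires power-of-2 dimensions. Pad 666x666 to 1024x1024 (next power of 2).

Standard algorithm: 666^3 = 295408296 multiplications
Strassen's algorithm: 7^(log2(1024)) = 7^10 = 282475249 multiplications
Savings: 295408296 - 282475249 = 12933047 multiplications

Standard: 295408296 multiplications (666^3). Strassen: 282475249 multiplications (7^10, after padding to 1024x1024). Strassen reduces 8 recursive multiplications to 7 at each level.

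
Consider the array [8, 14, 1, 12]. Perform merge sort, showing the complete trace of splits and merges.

Merge sort trace:

Split: [8, 14, 1, 12] -> [8, 14] and [1, 12]
  Split: [8, 14] -> [8] and [14]
  Merge: [8] + [14] -> [8, 14]
  Split: [1, 12] -> [1] and [12]
  Merge: [1] + [12] -> [1, 12]
Merge: [8, 14] + [1, 12] -> [1, 8, 12, 14]

Final sorted array: [1, 8, 12, 14]

The merge sort proceeds by recursively splitting the array and merging sorted halves.
After all merges, the sorted array is [1, 8, 12, 14].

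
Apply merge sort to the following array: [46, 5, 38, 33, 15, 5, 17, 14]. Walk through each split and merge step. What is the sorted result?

Merge sort trace:

Split: [46, 5, 38, 33, 15, 5, 17, 14] -> [46, 5, 38, 33] and [15, 5, 17, 14]
  Split: [46, 5, 38, 33] -> [46, 5] and [38, 33]
    Split: [46, 5] -> [46] and [5]
    Merge: [46] + [5] -> [5, 46]
    Split: [38, 33] -> [38] and [33]
    Merge: [38] + [33] -> [33, 38]
  Merge: [5, 46] + [33, 38] -> [5, 33, 38, 46]
  Split: [15, 5, 17, 14] -> [15, 5] and [17, 14]
    Split: [15, 5] -> [15] and [5]
    Merge: [15] + [5] -> [5, 15]
    Split: [17, 14] -> [17] and [14]
    Merge: [17] + [14] -> [14, 17]
  Merge: [5, 15] + [14, 17] -> [5, 14, 15, 17]
Merge: [5, 33, 38, 46] + [5, 14, 15, 17] -> [5, 5, 14, 15, 17, 33, 38, 46]

Final sorted array: [5, 5, 14, 15, 17, 33, 38, 46]

The merge sort proceeds by recursively splitting the array and merging sorted halves.
After all merges, the sorted array is [5, 5, 14, 15, 17, 33, 38, 46].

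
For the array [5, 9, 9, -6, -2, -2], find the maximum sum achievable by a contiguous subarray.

Using Kadane's algorithm on [5, 9, 9, -6, -2, -2]:

Scanning through the array:
Position 1 (value 9): max_ending_here = 14, max_so_far = 14
Position 2 (value 9): max_ending_here = 23, max_so_far = 23
Position 3 (value -6): max_ending_here = 17, max_so_far = 23
Position 4 (value -2): max_ending_here = 15, max_so_far = 23
Position 5 (value -2): max_ending_here = 13, max_so_far = 23

Maximum subarray: [5, 9, 9]
Maximum sum: 23

The maximum subarray is [5, 9, 9] with sum 23. This subarray runs from index 0 to index 2.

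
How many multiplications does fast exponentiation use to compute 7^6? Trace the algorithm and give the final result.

Computing 7^6 by squaring (build up from 7^1; each line after the first costs one multiplication):

7^1 = 7
7^2 = (7^1)^2 = 7^2 = 49
7^3 = 7 * 7^2 = 7 * 49 = 343
7^6 = (7^3)^2 = 343^2 = 117649

Result: 117649
Multiplications needed: 3 (3 lines after 7^1)

7^6 = 117649. Using exponentiation by squaring, this requires 3 multiplications. The key idea: if the exponent is even, square the half-power; if odd, multiply by the base once.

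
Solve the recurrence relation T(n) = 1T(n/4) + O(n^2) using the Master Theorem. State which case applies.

Master Theorem for T(n) = 1T(n/4) + O(n^2):

a = 1, b = 4, c = 2
log_b(a) = log_4(1) = 0.0000

Case 3: c = 2 > log_4(1) = 0.0000
T(n) = O(n^2) = O(n^2)

For T(n) = 1T(n/4) + O(n^2): log_4(1) = 0.0000. This is Case 3 of the Master Theorem (c > log_b(a), work dominated by root), giving O(n^2).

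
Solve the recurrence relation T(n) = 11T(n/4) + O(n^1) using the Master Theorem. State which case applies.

Master Theorem for T(n) = 11T(n/4) + O(n^1):

a = 11, b = 4, c = 1
log_b(a) = log_4(11) = 1.7297

Case 1: c = 1 < log_4(11) = 1.7297
T(n) = O(n^(log_4 11))

For T(n) = 11T(n/4) + O(n^1): log_4(11) = 1.7297. This is Case 1 of the Master Theorem (c < log_b(a), work dominated by leaves), giving O(n^(log_4 11)).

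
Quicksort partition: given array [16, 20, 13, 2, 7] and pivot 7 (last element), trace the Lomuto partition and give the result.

Lomuto partition with pivot = 7:

Initial array: [16, 20, 13, 2, 7]

arr[0]=16 > 7: no swap
arr[1]=20 > 7: no swap
arr[2]=13 > 7: no swap
arr[3]=2 <= 7: swap with position 0, array becomes [2, 20, 13, 16, 7]

Place pivot at position 1: [2, 7, 13, 16, 20]
Pivot position: 1

After partitioning with pivot 7, the array becomes [2, 7, 13, 16, 20]. The pivot is placed at index 1. All elements to the left of the pivot are <= 7, and all elements to the right are > 7.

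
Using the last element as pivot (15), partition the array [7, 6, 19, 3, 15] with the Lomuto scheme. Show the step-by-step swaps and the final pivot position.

Lomuto partition with pivot = 15:

Initial array: [7, 6, 19, 3, 15]

arr[0]=7 <= 15: swap with position 0, array becomes [7, 6, 19, 3, 15]
arr[1]=6 <= 15: swap with position 1, array becomes [7, 6, 19, 3, 15]
arr[2]=19 > 15: no swap
arr[3]=3 <= 15: swap with position 2, array becomes [7, 6, 3, 19, 15]

Place pivot at position 3: [7, 6, 3, 15, 19]
Pivot position: 3

After partitioning with pivot 15, the array becomes [7, 6, 3, 15, 19]. The pivot is placed at index 3. All elements to the left of the pivot are <= 15, and all elements to the right are > 15.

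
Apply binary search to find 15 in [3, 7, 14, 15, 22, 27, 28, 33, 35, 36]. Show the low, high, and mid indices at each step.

Binary search for 15 in [3, 7, 14, 15, 22, 27, 28, 33, 35, 36]:

lo=0, hi=9, mid=4, arr[mid]=22 -> 22 > 15, search left half
lo=0, hi=3, mid=1, arr[mid]=7 -> 7 < 15, search right half
lo=2, hi=3, mid=2, arr[mid]=14 -> 14 < 15, search right half
lo=3, hi=3, mid=3, arr[mid]=15 -> Found target at index 3!

Binary search finds 15 at index 3 after 4 comparisons. The search repeatedly halves the search space by comparing with the middle element.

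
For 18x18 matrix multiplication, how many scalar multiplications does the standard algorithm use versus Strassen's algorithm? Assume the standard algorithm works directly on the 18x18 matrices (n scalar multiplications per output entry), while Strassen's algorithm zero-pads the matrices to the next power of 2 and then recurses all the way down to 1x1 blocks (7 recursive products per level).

Matrix multiplication for 18x18 matrices:

Strassen's algorithm requires power-of-2 dimensions. Pad 18x18 to 32x32 (next power of 2).

Standard algorithm: 18^3 = 5832 multiplications
Strassen's algorithm: 7^(log2(32)) = 7^5 = 16807 multiplications
Difference: 5832 - 16807 = -10975 (Strassen uses MORE here due to padding overhead — for small or just-over-power-of-2 n, padding can outweigh the per-level savings)

Standard: 5832 multiplications (18^3). Strassen: 16807 multiplications (7^5, after padding to 32x32). Strassen reduces 8 recursive multiplications to 7 at each level.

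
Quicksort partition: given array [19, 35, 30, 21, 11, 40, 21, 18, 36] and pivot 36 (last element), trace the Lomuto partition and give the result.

Lomuto partition with pivot = 36:

Initial array: [19, 35, 30, 21, 11, 40, 21, 18, 36]

arr[0]=19 <= 36: swap with position 0, array becomes [19, 35, 30, 21, 11, 40, 21, 18, 36]
arr[1]=35 <= 36: swap with position 1, array becomes [19, 35, 30, 21, 11, 40, 21, 18, 36]
arr[2]=30 <= 36: swap with position 2, array becomes [19, 35, 30, 21, 11, 40, 21, 18, 36]
arr[3]=21 <= 36: swap with position 3, array becomes [19, 35, 30, 21, 11, 40, 21, 18, 36]
arr[4]=11 <= 36: swap with position 4, array becomes [19, 35, 30, 21, 11, 40, 21, 18, 36]
arr[5]=40 > 36: no swap
arr[6]=21 <= 36: swap with position 5, array becomes [19, 35, 30, 21, 11, 21, 40, 18, 36]
arr[7]=18 <= 36: swap with position 6, array becomes [19, 35, 30, 21, 11, 21, 18, 40, 36]

Place pivot at position 7: [19, 35, 30, 21, 11, 21, 18, 36, 40]
Pivot position: 7

After partitioning with pivot 36, the array becomes [19, 35, 30, 21, 11, 21, 18, 36, 40]. The pivot is placed at index 7. All elements to the left of the pivot are <= 36, and all elements to the right are > 36.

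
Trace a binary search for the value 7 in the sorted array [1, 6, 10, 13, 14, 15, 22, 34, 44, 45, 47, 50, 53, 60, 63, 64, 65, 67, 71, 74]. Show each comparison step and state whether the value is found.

Binary search for 7 in [1, 6, 10, 13, 14, 15, 22, 34, 44, 45, 47, 50, 53, 60, 63, 64, 65, 67, 71, 74]:

lo=0, hi=19, mid=9, arr[mid]=45 -> 45 > 7, search left half
lo=0, hi=8, mid=4, arr[mid]=14 -> 14 > 7, search left half
lo=0, hi=3, mid=1, arr[mid]=6 -> 6 < 7, search right half
lo=2, hi=3, mid=2, arr[mid]=10 -> 10 > 7, search left half
lo=2 > hi=1, target 7 not found

Binary search determines that 7 is not in the array after 4 comparisons. The search space was exhausted without finding the target.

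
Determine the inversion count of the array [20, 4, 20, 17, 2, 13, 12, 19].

Finding inversions in [20, 4, 20, 17, 2, 13, 12, 19]:

(0, 1): arr[0]=20 > arr[1]=4
(0, 3): arr[0]=20 > arr[3]=17
(0, 4): arr[0]=20 > arr[4]=2
(0, 5): arr[0]=20 > arr[5]=13
(0, 6): arr[0]=20 > arr[6]=12
(0, 7): arr[0]=20 > arr[7]=19
(1, 4): arr[1]=4 > arr[4]=2
(2, 3): arr[2]=20 > arr[3]=17
(2, 4): arr[2]=20 > arr[4]=2
(2, 5): arr[2]=20 > arr[5]=13
(2, 6): arr[2]=20 > arr[6]=12
(2, 7): arr[2]=20 > arr[7]=19
(3, 4): arr[3]=17 > arr[4]=2
(3, 5): arr[3]=17 > arr[5]=13
(3, 6): arr[3]=17 > arr[6]=12
(5, 6): arr[5]=13 > arr[6]=12

Total inversions: 16

The array has 16 inversion(s): (0,1), (0,3), (0,4), (0,5), (0,6), (0,7), (1,4), (2,3), (2,4), (2,5), (2,6), (2,7), (3,4), (3,5), (3,6), (5,6). Each pair (i,j) satisfies i < j and arr[i] > arr[j].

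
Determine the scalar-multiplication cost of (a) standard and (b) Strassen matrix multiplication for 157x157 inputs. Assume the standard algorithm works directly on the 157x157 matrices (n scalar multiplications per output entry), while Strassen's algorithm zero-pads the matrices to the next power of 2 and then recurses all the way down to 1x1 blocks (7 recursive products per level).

Matrix multiplication for 157x157 matrices:

Strassen's algorithm requires power-of-2 dimensions. Pad 157x157 to 256x256 (next power of 2).

Standard algorithm: 157^3 = 3869893 multiplications
Strassen's algorithm: 7^(log2(256)) = 7^8 = 5764801 multiplications
Difference: 3869893 - 5764801 = -1894908 (Strassen uses MORE here due to padding overhead — for small or just-over-power-of-2 n, padding can outweigh the per-level savings)

Standard: 3869893 multiplications (157^3). Strassen: 5764801 multiplications (7^8, after padding to 256x256). Strassen reduces 8 recursive multiplications to 7 at each level.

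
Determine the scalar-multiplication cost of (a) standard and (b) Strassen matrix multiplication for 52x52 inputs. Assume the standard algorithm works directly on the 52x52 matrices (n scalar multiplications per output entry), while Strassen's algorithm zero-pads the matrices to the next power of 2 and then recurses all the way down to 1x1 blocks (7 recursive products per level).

Matrix multiplication for 52x52 matrices:

Strassen's algorithm requires power-of-2 dimensions. Pad 52x52 to 64x64 (next power of 2).

Standard algorithm: 52^3 = 140608 multiplications
Strassen's algorithm: 7^(log2(64)) = 7^6 = 117649 multiplications
Savings: 140608 - 117649 = 22959 multiplications

Standard: 140608 multiplications (52^3). Strassen: 117649 multiplications (7^6, after padding to 64x64). Strassen reduces 8 recursive multiplications to 7 at each level.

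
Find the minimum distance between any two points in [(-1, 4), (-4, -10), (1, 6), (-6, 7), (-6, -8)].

Computing all pairwise distances among 5 points:

d((-1, 4), (-4, -10)) = 14.3178
d((-1, 4), (1, 6)) = 2.8284 <-- minimum
d((-1, 4), (-6, 7)) = 5.831
d((-1, 4), (-6, -8)) = 13.0
d((-4, -10), (1, 6)) = 16.7631
d((-4, -10), (-6, 7)) = 17.1172
d((-4, -10), (-6, -8)) = 2.8284 <-- minimum
d((1, 6), (-6, 7)) = 7.0711
d((1, 6), (-6, -8)) = 15.6525
d((-6, 7), (-6, -8)) = 15.0

Minimum distance: 2.8284 (tie among 2 pairs: (-1, 4) and (1, 6); (-4, -10) and (-6, -8))

The minimum Euclidean distance is 2.8284. There is a tie: 2 pairs achieve this minimum — (-1, 4) and (1, 6); (-4, -10) and (-6, -8). Any of these is a valid closest pair. For 5 points, brute-force pairwise comparison is shown above. For large n, the divide-and-conquer algorithm (sort by x, recurse on halves, check the dividing strip) achieves O(n log n).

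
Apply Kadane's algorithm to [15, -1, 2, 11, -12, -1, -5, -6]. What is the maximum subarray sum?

Using Kadane's algorithm on [15, -1, 2, 11, -12, -1, -5, -6]:

Scanning through the array:
Position 1 (value -1): max_ending_here = 14, max_so_far = 15
Position 2 (value 2): max_ending_here = 16, max_so_far = 16
Position 3 (value 11): max_ending_here = 27, max_so_far = 27
Position 4 (value -12): max_ending_here = 15, max_so_far = 27
Position 5 (value -1): max_ending_here = 14, max_so_far = 27
Position 6 (value -5): max_ending_here = 9, max_so_far = 27
Position 7 (value -6): max_ending_here = 3, max_so_far = 27

Maximum subarray: [15, -1, 2, 11]
Maximum sum: 27

The maximum subarray is [15, -1, 2, 11] with sum 27. This subarray runs from index 0 to index 3.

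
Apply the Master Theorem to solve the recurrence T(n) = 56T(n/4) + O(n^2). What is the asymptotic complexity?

Master Theorem for T(n) = 56T(n/4) + O(n^2):

a = 56, b = 4, c = 2
log_b(a) = log_4(56) = 2.9037

Case 1: c = 2 < log_4(56) = 2.9037
T(n) = O(n^(log_4 56))

For T(n) = 56T(n/4) + O(n^2): log_4(56) = 2.9037. This is Case 1 of the Master Theorem (c < log_b(a), work dominated by leaves), giving O(n^(log_4 56)).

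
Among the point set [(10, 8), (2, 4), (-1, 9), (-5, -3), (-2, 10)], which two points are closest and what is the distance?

Computing all pairwise distances among 5 points:

d((10, 8), (2, 4)) = 8.9443
d((10, 8), (-1, 9)) = 11.0454
d((10, 8), (-5, -3)) = 18.6011
d((10, 8), (-2, 10)) = 12.1655
d((2, 4), (-1, 9)) = 5.831
d((2, 4), (-5, -3)) = 9.8995
d((2, 4), (-2, 10)) = 7.2111
d((-1, 9), (-5, -3)) = 12.6491
d((-1, 9), (-2, 10)) = 1.4142 <-- minimum
d((-5, -3), (-2, 10)) = 13.3417

Closest pair: (-1, 9) and (-2, 10) with distance 1.4142

The closest pair is (-1, 9) and (-2, 10) with Euclidean distance 1.4142. For 5 points, brute-force pairwise comparison is shown above. For large n, the divide-and-conquer algorithm (sort by x, recurse on halves, check the dividing strip) achieves O(n log n).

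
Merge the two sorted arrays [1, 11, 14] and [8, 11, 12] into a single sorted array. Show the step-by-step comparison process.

Merging process:

Compare 1 vs 8: take 1 from left. Merged: [1]
Compare 11 vs 8: take 8 from right. Merged: [1, 8]
Compare 11 vs 11: take 11 from left. Merged: [1, 8, 11]
Compare 14 vs 11: take 11 from right. Merged: [1, 8, 11, 11]
Compare 14 vs 12: take 12 from right. Merged: [1, 8, 11, 11, 12]
Append remaining from left: [14]. Merged: [1, 8, 11, 11, 12, 14]

Final merged array: [1, 8, 11, 11, 12, 14]
Total comparisons: 5

The merged array is [1, 8, 11, 11, 12, 14], requiring 5 comparisons. The merge step runs in O(n) time where n is the total number of elements.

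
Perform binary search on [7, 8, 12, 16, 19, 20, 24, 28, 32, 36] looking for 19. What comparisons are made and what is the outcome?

Binary search for 19 in [7, 8, 12, 16, 19, 20, 24, 28, 32, 36]:

lo=0, hi=9, mid=4, arr[mid]=19 -> Found target at index 4!

Binary search finds 19 at index 4 after 1 comparisons. The search repeatedly halves the search space by comparing with the middle element.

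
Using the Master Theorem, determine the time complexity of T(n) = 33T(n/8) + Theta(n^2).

Master Theorem for T(n) = 33T(n/8) + O(n^2):

a = 33, b = 8, c = 2
log_b(a) = log_8(33) = 1.6815

Case 3: c = 2 > log_8(33) = 1.6815
T(n) = O(n^2) = O(n^2)

For T(n) = 33T(n/8) + O(n^2): log_8(33) = 1.6815. This is Case 3 of the Master Theorem (c > log_b(a), work dominated by root), giving O(n^2).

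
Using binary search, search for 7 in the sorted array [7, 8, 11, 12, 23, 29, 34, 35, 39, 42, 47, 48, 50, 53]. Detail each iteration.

Binary search for 7 in [7, 8, 11, 12, 23, 29, 34, 35, 39, 42, 47, 48, 50, 53]:

lo=0, hi=13, mid=6, arr[mid]=34 -> 34 > 7, search left half
lo=0, hi=5, mid=2, arr[mid]=11 -> 11 > 7, search left half
lo=0, hi=1, mid=0, arr[mid]=7 -> Found target at index 0!

Binary search finds 7 at index 0 after 3 comparisons. The search repeatedly halves the search space by comparing with the middle element.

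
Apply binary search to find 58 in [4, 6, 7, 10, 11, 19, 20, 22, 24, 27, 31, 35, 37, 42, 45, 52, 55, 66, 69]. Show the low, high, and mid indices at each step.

Binary search for 58 in [4, 6, 7, 10, 11, 19, 20, 22, 24, 27, 31, 35, 37, 42, 45, 52, 55, 66, 69]:

lo=0, hi=18, mid=9, arr[mid]=27 -> 27 < 58, search right half
lo=10, hi=18, mid=14, arr[mid]=45 -> 45 < 58, search right half
lo=15, hi=18, mid=16, arr[mid]=55 -> 55 < 58, search right half
lo=17, hi=18, mid=17, arr[mid]=66 -> 66 > 58, search left half
lo=17 > hi=16, target 58 not found

Binary search determines that 58 is not in the array after 4 comparisons. The search space was exhausted without finding the target.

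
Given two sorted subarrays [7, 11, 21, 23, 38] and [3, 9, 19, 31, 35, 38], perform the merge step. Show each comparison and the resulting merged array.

Merging process:

Compare 7 vs 3: take 3 from right. Merged: [3]
Compare 7 vs 9: take 7 from left. Merged: [3, 7]
Compare 11 vs 9: take 9 from right. Merged: [3, 7, 9]
Compare 11 vs 19: take 11 from left. Merged: [3, 7, 9, 11]
Compare 21 vs 19: take 19 from right. Merged: [3, 7, 9, 11, 19]
Compare 21 vs 31: take 21 from left. Merged: [3, 7, 9, 11, 19, 21]
Compare 23 vs 31: take 23 from left. Merged: [3, 7, 9, 11, 19, 21, 23]
Compare 38 vs 31: take 31 from right. Merged: [3, 7, 9, 11, 19, 21, 23, 31]
Compare 38 vs 35: take 35 from right. Merged: [3, 7, 9, 11, 19, 21, 23, 31, 35]
Compare 38 vs 38: take 38 from left. Merged: [3, 7, 9, 11, 19, 21, 23, 31, 35, 38]
Append remaining from right: [38]. Merged: [3, 7, 9, 11, 19, 21, 23, 31, 35, 38, 38]

Final merged array: [3, 7, 9, 11, 19, 21, 23, 31, 35, 38, 38]
Total comparisons: 10

The merged array is [3, 7, 9, 11, 19, 21, 23, 31, 35, 38, 38], requiring 10 comparisons. The merge step runs in O(n) time where n is the total number of elements.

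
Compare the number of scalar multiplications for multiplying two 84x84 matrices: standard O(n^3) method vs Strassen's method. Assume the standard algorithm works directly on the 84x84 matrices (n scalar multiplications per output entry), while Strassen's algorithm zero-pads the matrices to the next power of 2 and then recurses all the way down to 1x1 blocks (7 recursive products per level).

Matrix multiplication for 84x84 matrices:

Strassen's algorithm requires power-of-2 dimensions. Pad 84x84 to 128x128 (next power of 2).

Standard algorithm: 84^3 = 592704 multiplications
Strassen's algorithm: 7^(log2(128)) = 7^7 = 823543 multiplications
Difference: 592704 - 823543 = -230839 (Strassen uses MORE here due to padding overhead — for small or just-over-power-of-2 n, padding can outweigh the per-level savings)

Standard: 592704 multiplications (84^3). Strassen: 823543 multiplications (7^7, after padding to 128x128). Strassen reduces 8 recursive multiplications to 7 at each level.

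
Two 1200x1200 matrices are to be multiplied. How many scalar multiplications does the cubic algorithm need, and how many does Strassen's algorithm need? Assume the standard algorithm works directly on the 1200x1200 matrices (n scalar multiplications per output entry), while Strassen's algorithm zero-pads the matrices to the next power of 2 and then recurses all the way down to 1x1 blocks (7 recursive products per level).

Matrix multiplication for 1200x1200 matrices:

Strassen's algorithm requires power-of-2 dimensions. Pad 1200x1200 to 2048x2048 (next power of 2).

Standard algorithm: 1200^3 = 1728000000 multiplications
Strassen's algorithm: 7^(log2(2048)) = 7^11 = 1977326743 multiplications
Difference: 1728000000 - 1977326743 = -249326743 (Strassen uses MORE here due to padding overhead — for small or just-over-power-of-2 n, padding can outweigh the per-level savings)

Standard: 1728000000 multiplications (1200^3). Strassen: 1977326743 multiplications (7^11, after padding to 2048x2048). Strassen reduces 8 recursive multiplications to 7 at each level.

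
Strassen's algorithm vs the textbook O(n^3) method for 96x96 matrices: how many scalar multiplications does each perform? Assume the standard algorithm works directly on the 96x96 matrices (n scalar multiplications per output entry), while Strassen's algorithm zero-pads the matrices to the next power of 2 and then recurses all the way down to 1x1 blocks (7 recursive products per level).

Matrix multiplication for 96x96 matrices:

Strassen's algorithm requires power-of-2 dimensions. Pad 96x96 to 128x128 (next power of 2).

Standard algorithm: 96^3 = 884736 multiplications
Strassen's algorithm: 7^(log2(128)) = 7^7 = 823543 multiplications
Savings: 884736 - 823543 = 61193 multiplications

Standard: 884736 multiplications (96^3). Strassen: 823543 multiplications (7^7, after padding to 128x128). Strassen reduces 8 recursive multiplications to 7 at each level.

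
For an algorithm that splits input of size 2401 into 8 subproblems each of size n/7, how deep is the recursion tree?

For divide and conquer with division factor 7:

Problem sizes at each level:
Level 0: 2401
Level 1: 343
Level 2: 49
Level 3: 7
Level 4: 1

The root is level 0 and the size-1 base case is level 4 (the tree spans levels 0 through 4, i.e. 5 levels counting the root), so the depth is the number of divisions: log_7(2401) = 4

The recursion tree depth is log_7(2401) = 4. At each level, the problem size is divided by 7, so it takes 4 divisions to reduce to a base case of size 1. The algorithm makes 8 recursive calls at each level.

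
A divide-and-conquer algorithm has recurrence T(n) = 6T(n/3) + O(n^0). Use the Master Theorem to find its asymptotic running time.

Master Theorem for T(n) = 6T(n/3) + O(n^0):

a = 6, b = 3, c = 0
log_b(a) = log_3(6) = 1.6309

Case 1: c = 0 < log_3(6) = 1.6309
T(n) = O(n^(log_3 6))

For T(n) = 6T(n/3) + O(n^0): log_3(6) = 1.6309. This is Case 1 of the Master Theorem (c < log_b(a), work dominated by leaves), giving O(n^(log_3 6)).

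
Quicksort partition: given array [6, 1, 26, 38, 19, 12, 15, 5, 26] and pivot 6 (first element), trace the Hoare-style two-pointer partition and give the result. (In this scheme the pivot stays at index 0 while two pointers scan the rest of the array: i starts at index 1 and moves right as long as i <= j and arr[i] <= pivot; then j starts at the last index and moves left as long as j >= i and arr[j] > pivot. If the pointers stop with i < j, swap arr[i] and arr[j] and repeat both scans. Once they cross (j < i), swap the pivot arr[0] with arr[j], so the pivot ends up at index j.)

Hoare-style two-pointer partition with pivot = 6:

Initial array: [6, 1, 26, 38, 19, 12, 15, 5, 26]

Pointers start at i = 1, j = 8.
i stops at index 2 (arr[2]=26 > 6), j stops at index 7 (arr[7]=5 <= 6): swap arr[2] and arr[7], array becomes [6, 1, 5, 38, 19, 12, 15, 26, 26]
i ends at 3, j ends at 2: the pointers have crossed (j < i), so scanning stops.

Swap pivot arr[0] with arr[2] to place pivot at position 2: [5, 1, 6, 38, 19, 12, 15, 26, 26]
Pivot position: 2

After partitioning with pivot 6, the array becomes [5, 1, 6, 38, 19, 12, 15, 26, 26]. The pivot is placed at index 2. All elements to the left of the pivot are <= 6, and all elements to the right are > 6.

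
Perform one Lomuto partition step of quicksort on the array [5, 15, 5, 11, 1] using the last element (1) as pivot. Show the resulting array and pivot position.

Lomuto partition with pivot = 1:

Initial array: [5, 15, 5, 11, 1]

arr[0]=5 > 1: no swap
arr[1]=15 > 1: no swap
arr[2]=5 > 1: no swap
arr[3]=11 > 1: no swap

Place pivot at position 0: [1, 15, 5, 11, 5]
Pivot position: 0

After partitioning with pivot 1, the array becomes [1, 15, 5, 11, 5]. The pivot is placed at index 0. All elements to the left of the pivot are <= 1, and all elements to the right are > 1.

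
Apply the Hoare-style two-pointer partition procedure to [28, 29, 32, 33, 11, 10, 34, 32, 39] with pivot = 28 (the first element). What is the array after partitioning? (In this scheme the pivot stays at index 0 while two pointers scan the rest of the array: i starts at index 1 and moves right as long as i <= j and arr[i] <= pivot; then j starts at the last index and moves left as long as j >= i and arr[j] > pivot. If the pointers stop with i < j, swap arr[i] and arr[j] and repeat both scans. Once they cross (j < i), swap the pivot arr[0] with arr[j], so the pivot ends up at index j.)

Hoare-style two-pointer partition with pivot = 28:

Initial array: [28, 29, 32, 33, 11, 10, 34, 32, 39]

Pointers start at i = 1, j = 8.
i stops at index 1 (arr[1]=29 > 28), j stops at index 5 (arr[5]=10 <= 28): swap arr[1] and arr[5], array becomes [28, 10, 32, 33, 11, 29, 34, 32, 39]
i stops at index 2 (arr[2]=32 > 28), j stops at index 4 (arr[4]=11 <= 28): swap arr[2] and arr[4], array becomes [28, 10, 11, 33, 32, 29, 34, 32, 39]
i ends at 3, j ends at 2: the pointers have crossed (j < i), so scanning stops.

Swap pivot arr[0] with arr[2] to place pivot at position 2: [11, 10, 28, 33, 32, 29, 34, 32, 39]
Pivot position: 2

After partitioning with pivot 28, the array becomes [11, 10, 28, 33, 32, 29, 34, 32, 39]. The pivot is placed at index 2. All elements to the left of the pivot are <= 28, and all elements to the right are > 28.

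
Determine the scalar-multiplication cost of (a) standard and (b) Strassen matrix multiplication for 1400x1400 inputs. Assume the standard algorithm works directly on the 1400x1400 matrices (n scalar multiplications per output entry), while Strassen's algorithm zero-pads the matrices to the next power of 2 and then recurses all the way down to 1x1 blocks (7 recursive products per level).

Matrix multiplication for 1400x1400 matrices:

Strassen's algorithm requires power-of-2 dimensions. Pad 1400x1400 to 2048x2048 (next power of 2).

Standard algorithm: 1400^3 = 2744000000 multiplications
Strassen's algorithm: 7^(log2(2048)) = 7^11 = 1977326743 multiplications
Savings: 2744000000 - 1977326743 = 766673257 multiplications

Standard: 2744000000 multiplications (1400^3). Strassen: 1977326743 multiplications (7^11, after padding to 2048x2048). Strassen reduces 8 recursive multiplications to 7 at each level.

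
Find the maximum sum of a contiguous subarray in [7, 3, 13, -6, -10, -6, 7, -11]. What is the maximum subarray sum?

Using Kadane's algorithm on [7, 3, 13, -6, -10, -6, 7, -11]:

Scanning through the array:
Position 1 (value 3): max_ending_here = 10, max_so_far = 10
Position 2 (value 13): max_ending_here = 23, max_so_far = 23
Position 3 (value -6): max_ending_here = 17, max_so_far = 23
Position 4 (value -10): max_ending_here = 7, max_so_far = 23
Position 5 (value -6): max_ending_here = 1, max_so_far = 23
Position 6 (value 7): max_ending_here = 8, max_so_far = 23
Position 7 (value -11): max_ending_here = -3, max_so_far = 23

Maximum subarray: [7, 3, 13]
Maximum sum: 23

The maximum subarray is [7, 3, 13] with sum 23. This subarray runs from index 0 to index 2.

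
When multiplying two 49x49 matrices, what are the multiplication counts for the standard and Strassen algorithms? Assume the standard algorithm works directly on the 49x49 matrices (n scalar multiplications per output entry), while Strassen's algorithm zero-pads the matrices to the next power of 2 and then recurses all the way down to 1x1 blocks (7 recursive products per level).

Matrix multiplication for 49x49 matrices:

Strassen's algorithm requires power-of-2 dimensions. Pad 49x49 to 64x64 (next power of 2).

Standard algorithm: 49^3 = 117649 multiplications
Strassen's algorithm: 7^(log2(64)) = 7^6 = 117649 multiplications
Savings: 117649 - 117649 = 0 multiplications

Standard: 117649 multiplications (49^3). Strassen: 117649 multiplications (7^6, after padding to 64x64). Strassen reduces 8 recursive multiplications to 7 at each level.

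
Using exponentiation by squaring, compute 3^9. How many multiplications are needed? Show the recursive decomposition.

Computing 3^9 by squaring (build up from 3^1; each line after the first costs one multiplication):

3^1 = 3
3^2 = (3^1)^2 = 3^2 = 9
3^4 = (3^2)^2 = 9^2 = 81
3^8 = (3^4)^2 = 81^2 = 6561
3^9 = 3 * 3^8 = 3 * 6561 = 19683

Result: 19683
Multiplications needed: 4 (4 lines after 3^1)

3^9 = 19683. Using exponentiation by squaring, this requires 4 multiplications. The key idea: if the exponent is even, square the half-power; if odd, multiply by the base once.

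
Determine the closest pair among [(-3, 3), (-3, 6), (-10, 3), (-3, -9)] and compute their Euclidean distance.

Computing all pairwise distances among 4 points:

d((-3, 3), (-3, 6)) = 3.0 <-- minimum
d((-3, 3), (-10, 3)) = 7.0
d((-3, 3), (-3, -9)) = 12.0
d((-3, 6), (-10, 3)) = 7.6158
d((-3, 6), (-3, -9)) = 15.0
d((-10, 3), (-3, -9)) = 13.8924

Closest pair: (-3, 3) and (-3, 6) with distance 3.0

The closest pair is (-3, 3) and (-3, 6) with Euclidean distance 3.0. For 4 points, brute-force pairwise comparison is shown above. For large n, the divide-and-conquer algorithm (sort by x, recurse on halves, check the dividing strip) achieves O(n log n).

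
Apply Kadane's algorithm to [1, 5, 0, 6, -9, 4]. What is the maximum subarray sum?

Using Kadane's algorithm on [1, 5, 0, 6, -9, 4]:

Scanning through the array:
Position 1 (value 5): max_ending_here = 6, max_so_far = 6
Position 2 (value 0): max_ending_here = 6, max_so_far = 6
Position 3 (value 6): max_ending_here = 12, max_so_far = 12
Position 4 (value -9): max_ending_here = 3, max_so_far = 12
Position 5 (value 4): max_ending_here = 7, max_so_far = 12

Maximum subarray: [1, 5, 0, 6]
Maximum sum: 12

The maximum subarray is [1, 5, 0, 6] with sum 12. This subarray runs from index 0 to index 3.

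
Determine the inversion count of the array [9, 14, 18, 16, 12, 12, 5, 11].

Finding inversions in [9, 14, 18, 16, 12, 12, 5, 11]:

(0, 6): arr[0]=9 > arr[6]=5
(1, 4): arr[1]=14 > arr[4]=12
(1, 5): arr[1]=14 > arr[5]=12
(1, 6): arr[1]=14 > arr[6]=5
(1, 7): arr[1]=14 > arr[7]=11
(2, 3): arr[2]=18 > arr[3]=16
(2, 4): arr[2]=18 > arr[4]=12
(2, 5): arr[2]=18 > arr[5]=12
(2, 6): arr[2]=18 > arr[6]=5
(2, 7): arr[2]=18 > arr[7]=11
(3, 4): arr[3]=16 > arr[4]=12
(3, 5): arr[3]=16 > arr[5]=12
(3, 6): arr[3]=16 > arr[6]=5
(3, 7): arr[3]=16 > arr[7]=11
(4, 6): arr[4]=12 > arr[6]=5
(4, 7): arr[4]=12 > arr[7]=11
(5, 6): arr[5]=12 > arr[6]=5
(5, 7): arr[5]=12 > arr[7]=11

Total inversions: 18

The array has 18 inversion(s): (0,6), (1,4), (1,5), (1,6), (1,7), (2,3), (2,4), (2,5), (2,6), (2,7), (3,4), (3,5), (3,6), (3,7), (4,6), (4,7), (5,6), (5,7). Each pair (i,j) satisfies i < j and arr[i] > arr[j].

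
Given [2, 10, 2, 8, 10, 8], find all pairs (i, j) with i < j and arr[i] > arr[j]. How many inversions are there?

Finding inversions in [2, 10, 2, 8, 10, 8]:

(1, 2): arr[1]=10 > arr[2]=2
(1, 3): arr[1]=10 > arr[3]=8
(1, 5): arr[1]=10 > arr[5]=8
(4, 5): arr[4]=10 > arr[5]=8

Total inversions: 4

The array has 4 inversion(s): (1,2), (1,3), (1,5), (4,5). Each pair (i,j) satisfies i < j and arr[i] > arr[j].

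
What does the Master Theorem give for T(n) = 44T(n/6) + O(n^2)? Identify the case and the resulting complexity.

Master Theorem for T(n) = 44T(n/6) + O(n^2):

a = 44, b = 6, c = 2
log_b(a) = log_6(44) = 2.1120

Case 1: c = 2 < log_6(44) = 2.1120
T(n) = O(n^(log_6 44))

For T(n) = 44T(n/6) + O(n^2): log_6(44) = 2.1120. This is Case 1 of the Master Theorem (c < log_b(a), work dominated by leaves), giving O(n^(log_6 44)).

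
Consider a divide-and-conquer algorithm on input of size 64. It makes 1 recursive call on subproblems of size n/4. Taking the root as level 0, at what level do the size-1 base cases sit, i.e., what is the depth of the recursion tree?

For divide and conquer with division factor 4:

Problem sizes at each level:
Level 0: 64
Level 1: 16
Level 2: 4
Level 3: 1

The root is level 0 and the size-1 base case is level 3 (the tree spans levels 0 through 3, i.e. 4 levels counting the root), so the depth is the number of divisions: log_4(64) = 3

The recursion tree depth is log_4(64) = 3. At each level, the problem size is divided by 4, so it takes 3 divisions to reduce to a base case of size 1. The algorithm makes 1 recursive call at each level.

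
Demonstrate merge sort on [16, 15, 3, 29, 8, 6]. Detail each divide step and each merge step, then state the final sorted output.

Merge sort trace:

Split: [16, 15, 3, 29, 8, 6] -> [16, 15, 3] and [29, 8, 6]
  Split: [16, 15, 3] -> [16] and [15, 3]
    Split: [15, 3] -> [15] and [3]
    Merge: [15] + [3] -> [3, 15]
  Merge: [16] + [3, 15] -> [3, 15, 16]
  Split: [29, 8, 6] -> [29] and [8, 6]
    Split: [8, 6] -> [8] and [6]
    Merge: [8] + [6] -> [6, 8]
  Merge: [29] + [6, 8] -> [6, 8, 29]
Merge: [3, 15, 16] + [6, 8, 29] -> [3, 6, 8, 15, 16, 29]

Final sorted array: [3, 6, 8, 15, 16, 29]

The merge sort proceeds by recursively splitting the array and merging sorted halves.
After all merges, the sorted array is [3, 6, 8, 15, 16, 29].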